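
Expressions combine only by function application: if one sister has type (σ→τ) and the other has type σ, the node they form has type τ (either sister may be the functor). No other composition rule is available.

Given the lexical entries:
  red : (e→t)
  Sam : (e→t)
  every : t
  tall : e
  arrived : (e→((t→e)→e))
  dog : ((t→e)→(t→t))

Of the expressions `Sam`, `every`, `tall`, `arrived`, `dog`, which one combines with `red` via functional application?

Sam : (e→t) — red needs e; Sam needs e; neither fits.
every : t — red needs e; every needs nothing (atomic); neither fits.
tall — combines: red : (e→t) takes tall : e as argument, giving t.
arrived : (e→((t→e)→e)) — red needs e; arrived needs e; neither fits.
dog : ((t→e)→(t→t)) — red needs e; dog needs (t→e); neither fits.

tall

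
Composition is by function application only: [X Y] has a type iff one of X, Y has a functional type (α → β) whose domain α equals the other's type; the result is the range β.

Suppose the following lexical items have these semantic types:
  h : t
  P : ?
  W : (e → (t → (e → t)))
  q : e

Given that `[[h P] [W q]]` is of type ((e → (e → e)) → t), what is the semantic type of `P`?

[[h P] [W q]] must have type ((e → (e → e)) → t). The sister [W q] has type (t → (e → t)); that is not a function onto ((e → (e → e)) → t), so [h P] must be the functor, of type ((t → (e → t)) → ((e → (e → e)) → t)).
[h P] must have type ((t → (e → t)) → ((e → (e → e)) → t)). The sister h has type t; that is not a function onto ((t → (e → t)) → ((e → (e → e)) → t)), so P must be the functor, of type (t → ((t → (e → t)) → ((e → (e → e)) → t))).

(t → ((t → (e → t)) → ((e → (e → e)) → t)))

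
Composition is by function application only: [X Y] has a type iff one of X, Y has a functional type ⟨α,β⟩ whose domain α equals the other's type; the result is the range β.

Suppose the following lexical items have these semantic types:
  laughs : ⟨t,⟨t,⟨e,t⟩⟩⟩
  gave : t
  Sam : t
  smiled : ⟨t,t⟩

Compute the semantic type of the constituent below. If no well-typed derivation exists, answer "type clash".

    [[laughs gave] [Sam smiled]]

⟨e,t⟩

[laughs gave] — laughs of type ⟨t,⟨t,⟨e,t⟩⟩⟩ combines with gave of type t: type ⟨t,⟨e,t⟩⟩.
[Sam smiled] — smiled of type ⟨t,t⟩ combines with Sam of type t: type t.
[[laughs gave] [Sam smiled]] — [laughs gave] of type ⟨t,⟨e,t⟩⟩ combines with [Sam smiled] of type t: type ⟨e,t⟩.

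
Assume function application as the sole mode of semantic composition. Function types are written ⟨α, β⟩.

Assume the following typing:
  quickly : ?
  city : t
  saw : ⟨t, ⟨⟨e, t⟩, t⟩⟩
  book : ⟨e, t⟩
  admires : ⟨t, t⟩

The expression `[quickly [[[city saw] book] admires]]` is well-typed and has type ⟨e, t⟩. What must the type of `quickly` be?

For [quickly [[[city saw] book] admires]] to have type ⟨e, t⟩ with [[[city saw] book] admires] of type t, quickly must be the function: quickly : ⟨t, ⟨e, t⟩⟩.

⟨t, ⟨e, t⟩⟩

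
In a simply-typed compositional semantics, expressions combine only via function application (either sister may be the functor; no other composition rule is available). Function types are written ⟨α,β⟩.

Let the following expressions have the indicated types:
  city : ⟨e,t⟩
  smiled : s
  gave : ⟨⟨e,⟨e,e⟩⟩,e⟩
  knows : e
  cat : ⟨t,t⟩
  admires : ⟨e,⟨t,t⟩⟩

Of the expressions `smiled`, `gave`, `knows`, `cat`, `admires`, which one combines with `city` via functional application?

smiled : s — does not combine with city.
gave : ⟨⟨e,⟨e,e⟩⟩,e⟩ — does not combine with city.
knows — combines: city : ⟨e,t⟩ takes knows : e as argument, giving t.
cat : ⟨t,t⟩ — does not combine with city.
admires : ⟨e,⟨t,t⟩⟩ — does not combine with city.

knows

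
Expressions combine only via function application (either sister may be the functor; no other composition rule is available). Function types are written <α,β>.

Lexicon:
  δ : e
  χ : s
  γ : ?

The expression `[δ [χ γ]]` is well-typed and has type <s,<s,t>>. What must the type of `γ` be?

<s,<e,<s,<s,t>>>>

For [δ [χ γ]] to have type <s,<s,t>> with δ of type e, [χ γ] must be the function: [χ γ] : <e,<s,<s,t>>>.
For [χ γ] to have type <e,<s,<s,t>>> with χ of type s, γ must be the function: γ : <s,<e,<s,<s,t>>>>.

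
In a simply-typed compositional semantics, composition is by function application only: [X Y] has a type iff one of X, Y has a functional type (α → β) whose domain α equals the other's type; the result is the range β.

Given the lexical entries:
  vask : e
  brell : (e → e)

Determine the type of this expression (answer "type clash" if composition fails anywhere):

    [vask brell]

e

[vask brell]: (e → e) applied to e yields e.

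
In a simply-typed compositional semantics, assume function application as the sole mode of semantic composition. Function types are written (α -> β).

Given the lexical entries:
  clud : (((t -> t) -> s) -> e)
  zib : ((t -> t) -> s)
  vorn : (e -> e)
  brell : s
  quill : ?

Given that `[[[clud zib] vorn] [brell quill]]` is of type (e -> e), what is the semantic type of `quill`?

(s -> (e -> (e -> e)))

[[[clud zib] vorn] [brell quill]] must have type (e -> e). The sister [[clud zib] vorn] has type e; that is not a function onto (e -> e), so [brell quill] must be the functor, of type (e -> (e -> e)).
[brell quill] must have type (e -> (e -> e)). The sister brell has type s; that is not a function onto (e -> (e -> e)), so quill must be the functor, of type (s -> (e -> (e -> e))).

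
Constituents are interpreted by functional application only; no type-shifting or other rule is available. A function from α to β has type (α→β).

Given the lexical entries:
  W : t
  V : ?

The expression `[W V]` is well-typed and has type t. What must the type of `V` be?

(t→t)

[W V] is required to be t. W : t cannot yield t as functor, so V : (t→t).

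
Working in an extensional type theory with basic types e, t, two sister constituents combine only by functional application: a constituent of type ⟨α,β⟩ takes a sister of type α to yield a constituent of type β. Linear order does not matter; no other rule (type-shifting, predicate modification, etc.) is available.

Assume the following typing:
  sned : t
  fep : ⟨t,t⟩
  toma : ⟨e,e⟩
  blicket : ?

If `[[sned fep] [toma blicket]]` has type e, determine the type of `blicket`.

[[sned fep] [toma blicket]] is required to be e. [sned fep] : t cannot yield e as functor, so [toma blicket] : ⟨t,e⟩.
[toma blicket] is required to be ⟨t,e⟩. toma : ⟨e,e⟩ cannot yield ⟨t,e⟩ as functor, so blicket : ⟨⟨e,e⟩,⟨t,e⟩⟩.

⟨⟨e,e⟩,⟨t,e⟩⟩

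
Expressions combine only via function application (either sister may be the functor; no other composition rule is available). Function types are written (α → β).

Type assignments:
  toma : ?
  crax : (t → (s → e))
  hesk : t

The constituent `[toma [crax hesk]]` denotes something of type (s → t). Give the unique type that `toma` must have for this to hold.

((s → e) → (s → t))

For [toma [crax hesk]] to have type (s → t) with [crax hesk] of type (s → e), toma must be the function: toma : ((s → e) → (s → t)).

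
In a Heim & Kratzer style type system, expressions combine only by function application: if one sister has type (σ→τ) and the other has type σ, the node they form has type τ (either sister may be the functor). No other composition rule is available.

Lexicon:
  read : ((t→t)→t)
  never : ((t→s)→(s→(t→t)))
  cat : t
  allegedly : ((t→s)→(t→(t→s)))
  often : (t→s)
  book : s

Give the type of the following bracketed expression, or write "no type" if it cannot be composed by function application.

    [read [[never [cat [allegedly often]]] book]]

t

[allegedly often]: ((t→s)→(t→(t→s))) applied to (t→s) yields (t→(t→s)).
[cat [allegedly often]]: (t→(t→s)) applied to t yields (t→s).
[never [cat [allegedly often]]]: ((t→s)→(s→(t→t))) applied to (t→s) yields (s→(t→t)).
[[never [cat [allegedly often]]] book]: (s→(t→t)) applied to s yields (t→t).
[read [[never [cat [allegedly often]]] book]]: ((t→t)→t) applied to (t→t) yields t.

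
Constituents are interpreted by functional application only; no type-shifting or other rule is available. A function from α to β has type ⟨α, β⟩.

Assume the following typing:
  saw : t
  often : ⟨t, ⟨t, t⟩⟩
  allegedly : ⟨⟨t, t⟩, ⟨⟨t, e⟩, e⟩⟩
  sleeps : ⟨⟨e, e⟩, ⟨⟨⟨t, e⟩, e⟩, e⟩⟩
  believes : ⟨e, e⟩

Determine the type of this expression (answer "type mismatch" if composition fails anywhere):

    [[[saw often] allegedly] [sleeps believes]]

e

[saw often]: ⟨t, ⟨t, t⟩⟩ applied to t yields ⟨t, t⟩.
[[saw often] allegedly]: ⟨⟨t, t⟩, ⟨⟨t, e⟩, e⟩⟩ applied to ⟨t, t⟩ yields ⟨⟨t, e⟩, e⟩.
[sleeps believes]: ⟨⟨e, e⟩, ⟨⟨⟨t, e⟩, e⟩, e⟩⟩ applied to ⟨e, e⟩ yields ⟨⟨⟨t, e⟩, e⟩, e⟩.
[[[saw often] allegedly] [sleeps believes]]: ⟨⟨⟨t, e⟩, e⟩, e⟩ applied to ⟨⟨t, e⟩, e⟩ yields e.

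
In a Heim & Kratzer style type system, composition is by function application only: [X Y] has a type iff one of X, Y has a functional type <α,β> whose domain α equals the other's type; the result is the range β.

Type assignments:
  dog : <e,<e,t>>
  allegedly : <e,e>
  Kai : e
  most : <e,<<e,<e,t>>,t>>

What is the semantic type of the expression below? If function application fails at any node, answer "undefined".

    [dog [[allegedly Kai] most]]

[allegedly Kai]: <e,e> applied to e yields e.
[[allegedly Kai] most]: <e,<<e,<e,t>>,t>> applied to e yields <<e,<e,t>>,t>.
[dog [[allegedly Kai] most]]: <<e,<e,t>>,t> applied to <e,<e,t>> yields t.

t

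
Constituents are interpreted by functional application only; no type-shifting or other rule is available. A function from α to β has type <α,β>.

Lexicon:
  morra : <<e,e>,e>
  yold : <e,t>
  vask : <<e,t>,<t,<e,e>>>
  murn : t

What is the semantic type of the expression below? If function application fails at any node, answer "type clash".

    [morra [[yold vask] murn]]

[yold vask]: functor vask : <<e,t>,<t,<e,e>>>, argument yold : <e,t>; result <t,<e,e>>.
[[yold vask] murn]: functor [yold vask] : <t,<e,e>>, argument murn : t; result <e,e>.
[morra [[yold vask] murn]]: functor morra : <<e,e>,e>, argument [[yold vask] murn] : <e,e>; result e.

e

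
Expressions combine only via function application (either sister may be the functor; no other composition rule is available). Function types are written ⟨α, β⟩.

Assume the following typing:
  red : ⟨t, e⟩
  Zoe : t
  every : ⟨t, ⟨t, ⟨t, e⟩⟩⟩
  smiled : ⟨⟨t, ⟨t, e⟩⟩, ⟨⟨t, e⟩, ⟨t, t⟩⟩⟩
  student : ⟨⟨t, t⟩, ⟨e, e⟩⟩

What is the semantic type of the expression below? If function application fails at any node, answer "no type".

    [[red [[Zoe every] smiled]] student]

[Zoe every]: ⟨t, ⟨t, ⟨t, e⟩⟩⟩ applied to t yields ⟨t, ⟨t, e⟩⟩.
[[Zoe every] smiled]: ⟨⟨t, ⟨t, e⟩⟩, ⟨⟨t, e⟩, ⟨t, t⟩⟩⟩ applied to ⟨t, ⟨t, e⟩⟩ yields ⟨⟨t, e⟩, ⟨t, t⟩⟩.
[red [[Zoe every] smiled]]: ⟨⟨t, e⟩, ⟨t, t⟩⟩ applied to ⟨t, e⟩ yields ⟨t, t⟩.
[[red [[Zoe every] smiled]] student]: ⟨⟨t, t⟩, ⟨e, e⟩⟩ applied to ⟨t, t⟩ yields ⟨e, e⟩.

⟨e, e⟩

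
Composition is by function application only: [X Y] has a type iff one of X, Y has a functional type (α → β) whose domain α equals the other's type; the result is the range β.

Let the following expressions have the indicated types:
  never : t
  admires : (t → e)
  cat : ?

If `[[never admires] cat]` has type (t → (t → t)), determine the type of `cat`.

[[never admires] cat] must have type (t → (t → t)). The sister [never admires] has type e; that is not a function onto (t → (t → t)), so cat must be the functor, of type (e → (t → (t → t))).

(e → (t → (t → t)))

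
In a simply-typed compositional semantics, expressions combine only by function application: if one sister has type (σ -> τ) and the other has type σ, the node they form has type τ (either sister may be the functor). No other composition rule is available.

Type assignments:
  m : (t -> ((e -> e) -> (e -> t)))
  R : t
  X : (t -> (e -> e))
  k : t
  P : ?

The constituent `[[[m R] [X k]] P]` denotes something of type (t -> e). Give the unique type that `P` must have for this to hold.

((e -> t) -> (t -> e))

For [[[m R] [X k]] P] to have type (t -> e) with [[m R] [X k]] of type (e -> t), P must be the function: P : ((e -> t) -> (t -> e)).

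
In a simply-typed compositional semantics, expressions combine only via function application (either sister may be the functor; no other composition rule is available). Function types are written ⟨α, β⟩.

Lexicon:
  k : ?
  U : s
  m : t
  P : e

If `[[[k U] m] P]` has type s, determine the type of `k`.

[[[k U] m] P] is required to be s. P : e cannot yield s as functor, so [[k U] m] : ⟨e, s⟩.
[[k U] m] is required to be ⟨e, s⟩. m : t cannot yield ⟨e, s⟩ as functor, so [k U] : ⟨t, ⟨e, s⟩⟩.
[k U] is required to be ⟨t, ⟨e, s⟩⟩. U : s cannot yield ⟨t, ⟨e, s⟩⟩ as functor, so k : ⟨s, ⟨t, ⟨e, s⟩⟩⟩.

⟨s, ⟨t, ⟨e, s⟩⟩⟩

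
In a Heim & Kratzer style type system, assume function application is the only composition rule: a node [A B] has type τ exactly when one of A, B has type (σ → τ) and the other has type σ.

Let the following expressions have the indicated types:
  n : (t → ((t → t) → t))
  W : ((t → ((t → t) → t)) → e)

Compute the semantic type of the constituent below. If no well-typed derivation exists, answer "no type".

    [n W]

e

At [n W], W : ((t → ((t → t) → t)) → e) takes n : (t → ((t → t) → t)), giving e.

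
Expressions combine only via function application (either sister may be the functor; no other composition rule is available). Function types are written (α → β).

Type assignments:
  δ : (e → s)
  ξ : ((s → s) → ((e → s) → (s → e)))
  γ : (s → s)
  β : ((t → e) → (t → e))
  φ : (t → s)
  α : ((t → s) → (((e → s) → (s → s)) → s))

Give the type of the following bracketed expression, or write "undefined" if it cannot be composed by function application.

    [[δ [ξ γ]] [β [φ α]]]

undefined

[ξ γ]: functor ξ : ((s → s) → ((e → s) → (s → e))), argument γ : (s → s); result ((e → s) → (s → e)).
[δ [ξ γ]]: functor [ξ γ] : ((e → s) → (s → e)), argument δ : (e → s); result (s → e).
[φ α]: functor α : ((t → s) → (((e → s) → (s → s)) → s)), argument φ : (t → s); result (((e → s) → (s → s)) → s).
[β [φ α]]: ((t → e) → (t → e)) with (((e → s) → (s → s)) → s) — neither is a function whose domain matches the other; composition fails here.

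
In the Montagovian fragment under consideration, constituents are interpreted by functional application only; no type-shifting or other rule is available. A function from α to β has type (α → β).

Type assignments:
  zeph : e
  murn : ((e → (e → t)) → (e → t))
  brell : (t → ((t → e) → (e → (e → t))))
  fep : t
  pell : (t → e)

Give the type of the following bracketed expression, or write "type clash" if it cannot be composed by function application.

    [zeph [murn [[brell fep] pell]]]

t

[brell fep]: (t → ((t → e) → (e → (e → t)))) applied to t yields ((t → e) → (e → (e → t))).
[[brell fep] pell]: ((t → e) → (e → (e → t))) applied to (t → e) yields (e → (e → t)).
[murn [[brell fep] pell]]: ((e → (e → t)) → (e → t)) applied to (e → (e → t)) yields (e → t).
[zeph [murn [[brell fep] pell]]]: (e → t) applied to e yields t.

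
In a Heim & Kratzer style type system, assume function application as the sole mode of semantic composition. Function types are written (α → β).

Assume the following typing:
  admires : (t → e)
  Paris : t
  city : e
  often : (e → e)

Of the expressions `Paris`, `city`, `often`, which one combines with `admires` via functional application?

Paris

Paris — combines: admires : (t → e) takes Paris : t as argument, giving e.
city : e — neither side's domain matches the other.
often : (e → e) — neither side's domain matches the other.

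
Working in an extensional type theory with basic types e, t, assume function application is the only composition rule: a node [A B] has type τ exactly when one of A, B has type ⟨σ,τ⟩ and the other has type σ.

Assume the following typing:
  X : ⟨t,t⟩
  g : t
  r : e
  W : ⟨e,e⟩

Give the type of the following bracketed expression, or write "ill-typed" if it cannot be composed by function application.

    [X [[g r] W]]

At [g r]: neither t nor e can take the other as argument; the node is ill-typed.

ill-typed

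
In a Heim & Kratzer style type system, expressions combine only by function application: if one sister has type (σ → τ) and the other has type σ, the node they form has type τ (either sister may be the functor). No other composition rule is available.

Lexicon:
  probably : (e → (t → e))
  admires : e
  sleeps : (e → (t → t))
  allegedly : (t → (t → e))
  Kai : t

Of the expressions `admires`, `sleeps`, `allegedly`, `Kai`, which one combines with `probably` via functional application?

admires

admires — combines: probably : (e → (t → e)) takes admires : e as argument, giving (t → e).
sleeps : (e → (t → t)) — no; probably wants e, and sleeps wants e.
allegedly : (t → (t → e)) — no; probably wants e, and allegedly wants t.
Kai : t — no; probably wants e, and Kai wants nothing (atomic).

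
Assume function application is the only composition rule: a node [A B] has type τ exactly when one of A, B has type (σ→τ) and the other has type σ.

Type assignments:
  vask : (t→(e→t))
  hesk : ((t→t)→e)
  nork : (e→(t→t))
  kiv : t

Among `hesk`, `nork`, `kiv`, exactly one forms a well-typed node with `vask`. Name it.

kiv

hesk : ((t→t)→e) — vask needs t; hesk needs (t→t); neither fits.
nork : (e→(t→t)) — vask needs t; nork needs e; neither fits.
kiv — combines: vask : (t→(e→t)) takes kiv : t as argument, giving (e→t).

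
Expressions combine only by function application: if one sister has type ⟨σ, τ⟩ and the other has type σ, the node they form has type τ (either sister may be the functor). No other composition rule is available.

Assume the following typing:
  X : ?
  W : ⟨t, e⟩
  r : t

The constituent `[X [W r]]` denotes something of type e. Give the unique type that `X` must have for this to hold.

⟨e, e⟩

[X [W r]] is required to be e. [W r] : e cannot yield e as functor, so X : ⟨e, e⟩.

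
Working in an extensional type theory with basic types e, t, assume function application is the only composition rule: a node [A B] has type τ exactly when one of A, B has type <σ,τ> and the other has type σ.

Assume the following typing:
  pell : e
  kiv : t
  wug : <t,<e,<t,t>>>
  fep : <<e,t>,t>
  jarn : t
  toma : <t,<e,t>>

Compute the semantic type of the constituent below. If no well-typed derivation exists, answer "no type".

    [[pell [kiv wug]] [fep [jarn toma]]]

[kiv wug]: wug is <t,<e,<t,t>>>, kiv is t; result <e,<t,t>>.
[pell [kiv wug]]: [kiv wug] is <e,<t,t>>, pell is e; result <t,t>.
[jarn toma]: toma is <t,<e,t>>, jarn is t; result <e,t>.
[fep [jarn toma]]: fep is <<e,t>,t>, [jarn toma] is <e,t>; result t.
[[pell [kiv wug]] [fep [jarn toma]]]: [pell [kiv wug]] is <t,t>, [fep [jarn toma]] is t; result t.

t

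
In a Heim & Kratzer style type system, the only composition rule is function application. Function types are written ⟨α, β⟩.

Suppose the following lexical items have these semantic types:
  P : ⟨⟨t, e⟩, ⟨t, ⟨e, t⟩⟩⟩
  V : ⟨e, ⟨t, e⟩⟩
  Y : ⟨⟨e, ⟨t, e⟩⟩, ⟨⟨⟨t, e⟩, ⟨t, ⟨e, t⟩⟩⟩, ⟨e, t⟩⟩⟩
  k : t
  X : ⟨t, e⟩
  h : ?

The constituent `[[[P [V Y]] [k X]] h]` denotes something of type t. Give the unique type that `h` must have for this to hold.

[[[P [V Y]] [k X]] h] is required to be t. [[P [V Y]] [k X]] : t cannot yield t as functor, so h : ⟨t, t⟩.

⟨t, t⟩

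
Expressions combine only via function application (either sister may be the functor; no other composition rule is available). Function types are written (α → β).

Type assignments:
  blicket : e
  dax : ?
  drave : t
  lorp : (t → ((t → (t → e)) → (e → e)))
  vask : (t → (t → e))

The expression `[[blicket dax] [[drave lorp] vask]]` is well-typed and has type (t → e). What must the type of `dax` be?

(e → ((e → e) → (t → e)))

For [[blicket dax] [[drave lorp] vask]] to have type (t → e) with [[drave lorp] vask] of type (e → e), [blicket dax] must be the function: [blicket dax] : ((e → e) → (t → e)).
For [blicket dax] to have type ((e → e) → (t → e)) with blicket of type e, dax must be the function: dax : (e → ((e → e) → (t → e))).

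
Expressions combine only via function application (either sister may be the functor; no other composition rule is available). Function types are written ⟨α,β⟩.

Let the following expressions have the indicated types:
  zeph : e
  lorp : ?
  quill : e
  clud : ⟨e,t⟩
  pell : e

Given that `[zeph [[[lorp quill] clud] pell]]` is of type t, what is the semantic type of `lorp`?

⟨e,⟨⟨e,t⟩,⟨e,⟨e,t⟩⟩⟩⟩

At [zeph [[[lorp quill] clud] pell]] (required: t): zeph is e, which is not a function with range t; hence [[[lorp quill] clud] pell] is the functor — type ⟨e,t⟩.
At [[[lorp quill] clud] pell] (required: ⟨e,t⟩): pell is e, which is not a function with range ⟨e,t⟩; hence [[lorp quill] clud] is the functor — type ⟨e,⟨e,t⟩⟩.
At [[lorp quill] clud] (required: ⟨e,⟨e,t⟩⟩): clud is ⟨e,t⟩, which is not a function with range ⟨e,⟨e,t⟩⟩; hence [lorp quill] is the functor — type ⟨⟨e,t⟩,⟨e,⟨e,t⟩⟩⟩.
At [lorp quill] (required: ⟨⟨e,t⟩,⟨e,⟨e,t⟩⟩⟩): quill is e, which is not a function with range ⟨⟨e,t⟩,⟨e,⟨e,t⟩⟩⟩; hence lorp is the functor — type ⟨e,⟨⟨e,t⟩,⟨e,⟨e,t⟩⟩⟩⟩.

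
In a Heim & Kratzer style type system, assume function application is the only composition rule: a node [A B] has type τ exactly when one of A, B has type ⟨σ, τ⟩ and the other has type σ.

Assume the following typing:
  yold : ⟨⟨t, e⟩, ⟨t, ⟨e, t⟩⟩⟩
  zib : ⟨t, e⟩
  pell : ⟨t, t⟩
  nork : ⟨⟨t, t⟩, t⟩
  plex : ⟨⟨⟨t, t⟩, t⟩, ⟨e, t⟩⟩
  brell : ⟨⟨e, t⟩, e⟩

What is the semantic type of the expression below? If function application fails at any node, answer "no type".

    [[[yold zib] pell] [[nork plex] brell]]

no type

[yold zib] — yold of type ⟨⟨t, e⟩, ⟨t, ⟨e, t⟩⟩⟩ combines with zib of type ⟨t, e⟩: type ⟨t, ⟨e, t⟩⟩.
[[yold zib] pell]: ⟨t, ⟨e, t⟩⟩ and ⟨t, t⟩ cannot combine by function application — type clash.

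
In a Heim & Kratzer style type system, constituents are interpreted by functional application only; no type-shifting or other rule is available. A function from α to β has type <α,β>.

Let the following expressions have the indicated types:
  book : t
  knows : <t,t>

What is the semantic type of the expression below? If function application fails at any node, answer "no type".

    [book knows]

At [book knows], knows : <t,t> takes book : t, giving t.

t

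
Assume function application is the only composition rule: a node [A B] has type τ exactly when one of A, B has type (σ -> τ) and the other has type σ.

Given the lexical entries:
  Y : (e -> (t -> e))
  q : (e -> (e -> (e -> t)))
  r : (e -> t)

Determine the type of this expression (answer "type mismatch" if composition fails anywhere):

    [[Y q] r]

type mismatch

[Y q]: (e -> (t -> e)) with (e -> (e -> (e -> t))) — neither is a function whose domain matches the other; composition fails here.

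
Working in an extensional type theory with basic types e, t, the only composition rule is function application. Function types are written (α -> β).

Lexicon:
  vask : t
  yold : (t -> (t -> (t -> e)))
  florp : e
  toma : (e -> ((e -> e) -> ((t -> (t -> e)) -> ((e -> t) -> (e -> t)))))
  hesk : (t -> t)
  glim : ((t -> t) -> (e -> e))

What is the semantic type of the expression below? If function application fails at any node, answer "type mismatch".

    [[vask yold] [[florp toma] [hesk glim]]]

((e -> t) -> (e -> t))

[vask yold]: (t -> (t -> (t -> e))) applied to t yields (t -> (t -> e)).
[florp toma]: (e -> ((e -> e) -> ((t -> (t -> e)) -> ((e -> t) -> (e -> t))))) applied to e yields ((e -> e) -> ((t -> (t -> e)) -> ((e -> t) -> (e -> t)))).
[hesk glim]: ((t -> t) -> (e -> e)) applied to (t -> t) yields (e -> e).
[[florp toma] [hesk glim]]: ((e -> e) -> ((t -> (t -> e)) -> ((e -> t) -> (e -> t)))) applied to (e -> e) yields ((t -> (t -> e)) -> ((e -> t) -> (e -> t))).
[[vask yold] [[florp toma] [hesk glim]]]: ((t -> (t -> e)) -> ((e -> t) -> (e -> t))) applied to (t -> (t -> e)) yields ((e -> t) -> (e -> t)).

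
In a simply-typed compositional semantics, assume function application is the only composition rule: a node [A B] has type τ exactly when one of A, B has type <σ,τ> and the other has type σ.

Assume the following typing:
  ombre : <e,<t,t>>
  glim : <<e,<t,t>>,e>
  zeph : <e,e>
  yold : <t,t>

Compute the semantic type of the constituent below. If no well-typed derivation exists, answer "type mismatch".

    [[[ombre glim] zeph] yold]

At [ombre glim], glim : <<e,<t,t>>,e> takes ombre : <e,<t,t>>, giving e.
At [[ombre glim] zeph], zeph : <e,e> takes [ombre glim] : e, giving e.
[[[ombre glim] zeph] yold]: e with <t,t> — neither is a function whose domain matches the other; composition fails here.

type mismatch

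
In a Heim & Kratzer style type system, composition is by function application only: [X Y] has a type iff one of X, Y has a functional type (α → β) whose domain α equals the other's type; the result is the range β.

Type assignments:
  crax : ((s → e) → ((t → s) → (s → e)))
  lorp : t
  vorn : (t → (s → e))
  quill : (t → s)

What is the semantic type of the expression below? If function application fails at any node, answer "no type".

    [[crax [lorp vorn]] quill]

(s → e)

[lorp vorn]: vorn is (t → (s → e)), lorp is t; result (s → e).
[crax [lorp vorn]]: crax is ((s → e) → ((t → s) → (s → e))), [lorp vorn] is (s → e); result ((t → s) → (s → e)).
[[crax [lorp vorn]] quill]: [crax [lorp vorn]] is ((t → s) → (s → e)), quill is (t → s); result (s → e).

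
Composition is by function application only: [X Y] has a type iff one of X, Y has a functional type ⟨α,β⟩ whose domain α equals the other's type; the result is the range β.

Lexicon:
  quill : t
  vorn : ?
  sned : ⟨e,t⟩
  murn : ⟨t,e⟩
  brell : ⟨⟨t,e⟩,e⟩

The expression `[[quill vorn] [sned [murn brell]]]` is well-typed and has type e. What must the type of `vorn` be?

⟨t,⟨t,e⟩⟩

[[quill vorn] [sned [murn brell]]] is required to be e. [sned [murn brell]] : t cannot yield e as functor, so [quill vorn] : ⟨t,e⟩.
[quill vorn] is required to be ⟨t,e⟩. quill : t cannot yield ⟨t,e⟩ as functor, so vorn : ⟨t,⟨t,e⟩⟩.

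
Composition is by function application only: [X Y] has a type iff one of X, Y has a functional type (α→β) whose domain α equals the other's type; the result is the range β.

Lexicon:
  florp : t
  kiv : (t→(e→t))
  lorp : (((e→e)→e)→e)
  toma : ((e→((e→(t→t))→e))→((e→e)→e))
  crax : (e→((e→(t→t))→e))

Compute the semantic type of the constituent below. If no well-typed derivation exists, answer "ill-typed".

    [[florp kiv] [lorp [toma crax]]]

[florp kiv]: (t→(e→t)) applied to t yields (e→t).
[toma crax]: ((e→((e→(t→t))→e))→((e→e)→e)) applied to (e→((e→(t→t))→e)) yields ((e→e)→e).
[lorp [toma crax]]: (((e→e)→e)→e) applied to ((e→e)→e) yields e.
[[florp kiv] [lorp [toma crax]]]: (e→t) applied to e yields t.

t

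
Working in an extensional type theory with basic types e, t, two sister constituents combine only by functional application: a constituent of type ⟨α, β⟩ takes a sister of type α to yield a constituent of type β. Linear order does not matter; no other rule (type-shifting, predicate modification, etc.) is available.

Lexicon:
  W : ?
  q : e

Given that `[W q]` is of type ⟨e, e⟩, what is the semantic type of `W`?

[W q] is required to be ⟨e, e⟩. q : e cannot yield ⟨e, e⟩ as functor, so W : ⟨e, ⟨e, e⟩⟩.

⟨e, ⟨e, e⟩⟩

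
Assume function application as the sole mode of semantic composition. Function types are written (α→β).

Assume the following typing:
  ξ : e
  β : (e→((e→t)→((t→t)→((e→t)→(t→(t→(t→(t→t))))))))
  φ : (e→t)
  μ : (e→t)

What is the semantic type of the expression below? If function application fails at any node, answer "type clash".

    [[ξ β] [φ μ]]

[ξ β]: functor β : (e→((e→t)→((t→t)→((e→t)→(t→(t→(t→(t→t)))))))), argument ξ : e; result ((e→t)→((t→t)→((e→t)→(t→(t→(t→(t→t))))))).
[φ μ]: (e→t) and (e→t) cannot combine by function application — type clash.

type clash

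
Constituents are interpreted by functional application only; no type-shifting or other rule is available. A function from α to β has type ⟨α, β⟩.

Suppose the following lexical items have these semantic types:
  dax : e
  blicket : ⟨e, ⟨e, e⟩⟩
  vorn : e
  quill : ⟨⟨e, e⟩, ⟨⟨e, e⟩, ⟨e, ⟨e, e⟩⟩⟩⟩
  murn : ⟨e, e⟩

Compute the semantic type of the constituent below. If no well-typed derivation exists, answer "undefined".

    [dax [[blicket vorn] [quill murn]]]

⟨e, e⟩

At [blicket vorn], blicket : ⟨e, ⟨e, e⟩⟩ takes vorn : e, giving ⟨e, e⟩.
At [quill murn], quill : ⟨⟨e, e⟩, ⟨⟨e, e⟩, ⟨e, ⟨e, e⟩⟩⟩⟩ takes murn : ⟨e, e⟩, giving ⟨⟨e, e⟩, ⟨e, ⟨e, e⟩⟩⟩.
At [[blicket vorn] [quill murn]], [quill murn] : ⟨⟨e, e⟩, ⟨e, ⟨e, e⟩⟩⟩ takes [blicket vorn] : ⟨e, e⟩, giving ⟨e, ⟨e, e⟩⟩.
At [dax [[blicket vorn] [quill murn]]], [[blicket vorn] [quill murn]] : ⟨e, ⟨e, e⟩⟩ takes dax : e, giving ⟨e, e⟩.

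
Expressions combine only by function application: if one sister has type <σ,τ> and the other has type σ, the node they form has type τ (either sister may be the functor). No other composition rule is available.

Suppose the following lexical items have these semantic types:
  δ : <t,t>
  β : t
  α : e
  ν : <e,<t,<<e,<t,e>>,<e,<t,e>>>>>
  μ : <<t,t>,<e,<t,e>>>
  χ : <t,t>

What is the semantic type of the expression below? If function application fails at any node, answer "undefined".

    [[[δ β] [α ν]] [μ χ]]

[δ β] — δ of type <t,t> combines with β of type t: type t.
[α ν] — ν of type <e,<t,<<e,<t,e>>,<e,<t,e>>>>> combines with α of type e: type <t,<<e,<t,e>>,<e,<t,e>>>>.
[[δ β] [α ν]] — [α ν] of type <t,<<e,<t,e>>,<e,<t,e>>>> combines with [δ β] of type t: type <<e,<t,e>>,<e,<t,e>>>.
[μ χ] — μ of type <<t,t>,<e,<t,e>>> combines with χ of type <t,t>: type <e,<t,e>>.
[[[δ β] [α ν]] [μ χ]] — [[δ β] [α ν]] of type <<e,<t,e>>,<e,<t,e>>> combines with [μ χ] of type <e,<t,e>>: type <e,<t,e>>.

<e,<t,e>>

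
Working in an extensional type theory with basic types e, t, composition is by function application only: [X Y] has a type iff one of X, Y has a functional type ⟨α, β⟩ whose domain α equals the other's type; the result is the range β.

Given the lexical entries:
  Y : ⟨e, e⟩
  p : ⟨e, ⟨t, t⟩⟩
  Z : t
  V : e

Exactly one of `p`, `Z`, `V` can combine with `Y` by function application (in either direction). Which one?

V

p : ⟨e, ⟨t, t⟩⟩ — neither side's domain matches the other.
Z : t — neither side's domain matches the other.
V — combines: Y : ⟨e, e⟩ takes V : e as argument, giving e.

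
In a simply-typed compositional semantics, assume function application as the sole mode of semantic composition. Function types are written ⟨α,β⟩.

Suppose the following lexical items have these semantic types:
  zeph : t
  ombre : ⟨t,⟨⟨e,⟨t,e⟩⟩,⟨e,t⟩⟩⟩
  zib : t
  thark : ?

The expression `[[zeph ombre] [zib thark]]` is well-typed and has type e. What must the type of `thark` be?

⟨t,⟨⟨⟨e,⟨t,e⟩⟩,⟨e,t⟩⟩,e⟩⟩

[[zeph ombre] [zib thark]] must have type e. The sister [zeph ombre] has type ⟨⟨e,⟨t,e⟩⟩,⟨e,t⟩⟩; that is not a function onto e, so [zib thark] must be the functor, of type ⟨⟨⟨e,⟨t,e⟩⟩,⟨e,t⟩⟩,e⟩.
[zib thark] must have type ⟨⟨⟨e,⟨t,e⟩⟩,⟨e,t⟩⟩,e⟩. The sister zib has type t; that is not a function onto ⟨⟨⟨e,⟨t,e⟩⟩,⟨e,t⟩⟩,e⟩, so thark must be the functor, of type ⟨t,⟨⟨⟨e,⟨t,e⟩⟩,⟨e,t⟩⟩,e⟩⟩.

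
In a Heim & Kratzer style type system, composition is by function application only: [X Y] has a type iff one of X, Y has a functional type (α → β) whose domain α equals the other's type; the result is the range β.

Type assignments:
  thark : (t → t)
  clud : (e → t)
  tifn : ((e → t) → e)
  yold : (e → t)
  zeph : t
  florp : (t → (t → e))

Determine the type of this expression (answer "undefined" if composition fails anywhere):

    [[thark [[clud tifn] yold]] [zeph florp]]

e

[clud tifn]: functor tifn : ((e → t) → e), argument clud : (e → t); result e.
[[clud tifn] yold]: functor yold : (e → t), argument [clud tifn] : e; result t.
[thark [[clud tifn] yold]]: functor thark : (t → t), argument [[clud tifn] yold] : t; result t.
[zeph florp]: functor florp : (t → (t → e)), argument zeph : t; result (t → e).
[[thark [[clud tifn] yold]] [zeph florp]]: functor [zeph florp] : (t → e), argument [thark [[clud tifn] yold]] : t; result e.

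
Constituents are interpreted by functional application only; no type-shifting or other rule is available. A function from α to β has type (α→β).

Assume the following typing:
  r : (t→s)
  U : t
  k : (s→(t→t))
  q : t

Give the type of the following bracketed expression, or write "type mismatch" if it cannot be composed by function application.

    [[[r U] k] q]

[r U]: (t→s) applied to t yields s.
[[r U] k]: (s→(t→t)) applied to s yields (t→t).
[[[r U] k] q]: (t→t) applied to t yields t.

t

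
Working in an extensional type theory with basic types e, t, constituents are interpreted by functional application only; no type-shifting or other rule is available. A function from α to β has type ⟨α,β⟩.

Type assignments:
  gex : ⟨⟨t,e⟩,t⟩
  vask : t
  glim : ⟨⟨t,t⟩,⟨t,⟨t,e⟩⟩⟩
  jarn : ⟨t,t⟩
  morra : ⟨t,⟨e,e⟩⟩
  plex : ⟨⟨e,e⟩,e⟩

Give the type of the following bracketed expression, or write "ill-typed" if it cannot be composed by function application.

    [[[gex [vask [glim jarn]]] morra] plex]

e

[glim jarn] — glim of type ⟨⟨t,t⟩,⟨t,⟨t,e⟩⟩⟩ combines with jarn of type ⟨t,t⟩: type ⟨t,⟨t,e⟩⟩.
[vask [glim jarn]] — [glim jarn] of type ⟨t,⟨t,e⟩⟩ combines with vask of type t: type ⟨t,e⟩.
[gex [vask [glim jarn]]] — gex of type ⟨⟨t,e⟩,t⟩ combines with [vask [glim jarn]] of type ⟨t,e⟩: type t.
[[gex [vask [glim jarn]]] morra] — morra of type ⟨t,⟨e,e⟩⟩ combines with [gex [vask [glim jarn]]] of type t: type ⟨e,e⟩.
[[[gex [vask [glim jarn]]] morra] plex] — plex of type ⟨⟨e,e⟩,e⟩ combines with [[gex [vask [glim jarn]]] morra] of type ⟨e,e⟩: type e.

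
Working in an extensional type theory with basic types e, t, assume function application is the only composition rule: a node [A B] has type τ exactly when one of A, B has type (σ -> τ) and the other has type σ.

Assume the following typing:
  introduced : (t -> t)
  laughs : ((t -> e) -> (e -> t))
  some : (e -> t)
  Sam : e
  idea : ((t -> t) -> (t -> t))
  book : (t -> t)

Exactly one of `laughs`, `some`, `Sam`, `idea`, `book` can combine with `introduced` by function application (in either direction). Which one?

laughs : ((t -> e) -> (e -> t)) — introduced needs t; laughs needs (t -> e); neither fits.
some : (e -> t) — introduced needs t; some needs e; neither fits.
Sam : e — introduced needs t; Sam needs nothing (atomic); neither fits.
idea — combines: idea : ((t -> t) -> (t -> t)) takes introduced : (t -> t) as argument, giving (t -> t).
book : (t -> t) — introduced needs t; book needs t; neither fits.

idea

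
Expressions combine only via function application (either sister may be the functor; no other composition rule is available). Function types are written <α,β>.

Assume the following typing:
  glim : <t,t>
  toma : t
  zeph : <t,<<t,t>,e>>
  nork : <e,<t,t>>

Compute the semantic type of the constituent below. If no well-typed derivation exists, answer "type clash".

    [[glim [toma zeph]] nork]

[toma zeph]: <t,<<t,t>,e>> applied to t yields <<t,t>,e>.
[glim [toma zeph]]: <<t,t>,e> applied to <t,t> yields e.
[[glim [toma zeph]] nork]: <e,<t,t>> applied to e yields <t,t>.

<t,t>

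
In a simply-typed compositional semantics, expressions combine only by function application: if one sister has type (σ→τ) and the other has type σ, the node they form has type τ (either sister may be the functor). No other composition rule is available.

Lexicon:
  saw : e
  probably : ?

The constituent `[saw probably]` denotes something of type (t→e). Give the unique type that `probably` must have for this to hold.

For [saw probably] to have type (t→e) with saw of type e, probably must be the function: probably : (e→(t→e)).

(e→(t→e))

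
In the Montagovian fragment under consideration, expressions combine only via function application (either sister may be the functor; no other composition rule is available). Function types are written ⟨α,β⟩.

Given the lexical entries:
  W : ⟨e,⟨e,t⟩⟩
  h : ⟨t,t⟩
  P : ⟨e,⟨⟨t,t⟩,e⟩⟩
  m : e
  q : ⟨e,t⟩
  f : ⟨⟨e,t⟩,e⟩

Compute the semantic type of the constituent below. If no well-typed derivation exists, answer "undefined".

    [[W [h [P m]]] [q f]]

t

[P m]: functor P : ⟨e,⟨⟨t,t⟩,e⟩⟩, argument m : e; result ⟨⟨t,t⟩,e⟩.
[h [P m]]: functor [P m] : ⟨⟨t,t⟩,e⟩, argument h : ⟨t,t⟩; result e.
[W [h [P m]]]: functor W : ⟨e,⟨e,t⟩⟩, argument [h [P m]] : e; result ⟨e,t⟩.
[q f]: functor f : ⟨⟨e,t⟩,e⟩, argument q : ⟨e,t⟩; result e.
[[W [h [P m]]] [q f]]: functor [W [h [P m]]] : ⟨e,t⟩, argument [q f] : e; result t.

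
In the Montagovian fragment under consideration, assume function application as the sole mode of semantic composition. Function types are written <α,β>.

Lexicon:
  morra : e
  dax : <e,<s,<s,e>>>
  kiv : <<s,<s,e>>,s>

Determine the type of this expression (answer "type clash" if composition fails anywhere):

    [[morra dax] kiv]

[morra dax]: dax is <e,<s,<s,e>>>, morra is e; result <s,<s,e>>.
[[morra dax] kiv]: kiv is <<s,<s,e>>,s>, [morra dax] is <s,<s,e>>; result s.

s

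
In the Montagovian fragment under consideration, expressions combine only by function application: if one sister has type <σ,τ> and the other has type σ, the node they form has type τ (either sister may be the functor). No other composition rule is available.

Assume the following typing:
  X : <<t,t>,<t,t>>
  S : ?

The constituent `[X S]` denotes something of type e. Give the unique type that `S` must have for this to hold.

<<<t,t>,<t,t>>,e>

At [X S] (required: e): X is <<t,t>,<t,t>>, which is not a function with range e; hence S is the functor — type <<<t,t>,<t,t>>,e>.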